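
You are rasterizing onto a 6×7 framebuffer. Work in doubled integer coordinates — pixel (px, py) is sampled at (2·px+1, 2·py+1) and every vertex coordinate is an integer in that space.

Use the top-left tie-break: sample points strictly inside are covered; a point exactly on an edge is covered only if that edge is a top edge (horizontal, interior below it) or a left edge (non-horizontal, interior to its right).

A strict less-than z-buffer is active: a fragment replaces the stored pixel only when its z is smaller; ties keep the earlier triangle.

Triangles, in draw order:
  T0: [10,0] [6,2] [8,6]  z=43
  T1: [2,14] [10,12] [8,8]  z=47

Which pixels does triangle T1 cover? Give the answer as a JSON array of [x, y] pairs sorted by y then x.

T0:
  2·area = 20  (B↔C swapped to make it positive)
  edge (10, 0)→(8, 6): d=(-2,6) right/bottom  bias=-1
  edge (8, 6)→(6, 2): d=(-2,-4) top-left  bias=+0
  edge (6, 2)→(10, 0): d=(4,-2) top-left  bias=+0
    (4,0)@(9, 1): e=[4,14,2] → X
    (5,0)@(11, 1): e=[-8,22,6] → .
    (3,1)@(7, 3): e=[12,2,6] → X
    (4,1)@(9, 3): e=[0,10,10] → .  [on edge]
    (3,2)@(7, 5): e=[8,-2,14] → .
    (3,4)@(7, 9): e=[0,-10,30] → .  [on edge]
  covered (2 px):
    . . . . X .
    . . . X . .
    . . . . . .
    . . . . . .
    . . . . . .
    . . . . . .
    . . . . . .
T1:
  2·area = 36  (B↔C swapped to make it positive)
  edge (2, 14)→(8, 8): d=(6,-6) top-left  bias=+0
  edge (8, 8)→(10, 12): d=(2,4) right/bottom  bias=-1
  edge (10, 12)→(2, 14): d=(-8,2) right/bottom  bias=-1
    (5,2)@(11, 5): e=[0,-18,54] → .  [on edge]
    (4,3)@(9, 7): e=[0,-6,42] → .  [on edge]
    (3,4)@(7, 9): e=[0,6,30] → X  [on edge]
    (4,4)@(9, 9): e=[12,-2,26] → .
    (2,5)@(5, 11): e=[0,18,18] → X  [on edge]
    (4,5)@(9, 11): e=[24,2,10] → X
    (5,5)@(11, 11): e=[36,-6,6] → .
    (1,6)@(3, 13): e=[0,30,6] → X  [on edge]
    (3,6)@(7, 13): e=[24,14,-2] → .
    (4,6)@(9, 13): e=[36,6,-6] → .
  covered (6 px):
    . . . . . .
    . . . . . .
    . . . . . .
    . . . . . .
    . . . X . .
    . . X X X .
    . X X . . .

Answer: [[3,4],[2,5],[3,5],[4,5],[1,6],[2,6]]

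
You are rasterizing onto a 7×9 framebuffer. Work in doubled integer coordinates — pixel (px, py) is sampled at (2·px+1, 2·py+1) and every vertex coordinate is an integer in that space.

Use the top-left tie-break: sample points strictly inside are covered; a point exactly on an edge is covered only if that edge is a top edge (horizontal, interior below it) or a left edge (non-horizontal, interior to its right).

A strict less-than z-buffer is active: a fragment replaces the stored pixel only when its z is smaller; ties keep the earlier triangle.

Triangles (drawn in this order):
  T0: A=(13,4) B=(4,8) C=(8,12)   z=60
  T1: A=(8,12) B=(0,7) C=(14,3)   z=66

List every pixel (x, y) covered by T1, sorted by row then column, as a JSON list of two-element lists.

T0:
  2·area = 52  (B↔C swapped to make it positive)
  edge (13, 4)→(8, 12): d=(-5,8) right/bottom  bias=-1
  edge (8, 12)→(4, 8): d=(-4,-4) top-left  bias=+0
  edge (4, 8)→(13, 4): d=(9,-4) top-left  bias=+0
    (0,2)@(1, 5): e=[91,0,-39] → .  [on edge]
    (5,2)@(11, 5): e=[11,40,1] → X
    (6,2)@(13, 5): e=[-5,48,9] → .
    (1,3)@(3, 7): e=[65,0,-13] → .  [on edge]
    (3,3)@(7, 7): e=[33,16,3] → X
    (4,3)@(9, 7): e=[17,24,11] → X
    (6,3)@(13, 7): e=[-15,40,27] → .
    (2,4)@(5, 9): e=[39,0,13] → X  [on edge]
    (5,4)@(11, 9): e=[-9,24,37] → .
    (2,5)@(5, 11): e=[29,-8,31] → .
    (3,5)@(7, 11): e=[13,0,39] → X  [on edge]
    (4,5)@(9, 11): e=[-3,8,47] → .
    (4,6)@(9, 13): e=[-13,0,65] → .  [on edge]
    (5,7)@(11, 15): e=[-39,0,91] → .  [on edge]
    (6,8)@(13, 17): e=[-65,0,117] → .  [on edge]
  covered (8 px):
    . . . . . . .
    . . . . . . .
    . . . . . X .
    . . . X X X .
    . . X X X . .
    . . . X . . .
    . . . . . . .
    . . . . . . .
    . . . . . . .
T1:
  2·area = 102
  edge (8, 12)→(0, 7): d=(-8,-5) top-left  bias=+0
  edge (0, 7)→(14, 3): d=(14,-4) top-left  bias=+0
  edge (14, 3)→(8, 12): d=(-6,9) right/bottom  bias=-1
    (3,2)@(7, 5): e=[51,0,51] → X  [on edge]
    (4,2)@(9, 5): e=[61,8,33] → X
    (5,2)@(11, 5): e=[71,16,15] → X
    (6,2)@(13, 5): e=[81,24,-3] → .
    (0,3)@(1, 7): e=[5,4,93] → X
    (1,3)@(3, 7): e=[15,12,75] → X
    (2,3)@(5, 7): e=[25,20,57] → X
    (6,3)@(13, 7): e=[65,52,-15] → .
    (0,4)@(1, 9): e=[-11,32,81] → .
    (1,4)@(3, 9): e=[-1,40,63] → .
    (2,4)@(5, 9): e=[9,48,45] → X
    (5,4)@(11, 9): e=[39,72,-9] → .
  covered (13 px):
    . . . . . . .
    . . . . . . .
    . . . X X X .
    X X X X X X .
    . . X X X . .
    . . . X . . .
    . . . . . . .
    . . . . . . .
    . . . . . . .

Result: [[3,2],[4,2],[5,2],[0,3],[1,3],[2,3],[3,3],[4,3],[5,3],[2,4],[3,4],[4,4],[3,5]]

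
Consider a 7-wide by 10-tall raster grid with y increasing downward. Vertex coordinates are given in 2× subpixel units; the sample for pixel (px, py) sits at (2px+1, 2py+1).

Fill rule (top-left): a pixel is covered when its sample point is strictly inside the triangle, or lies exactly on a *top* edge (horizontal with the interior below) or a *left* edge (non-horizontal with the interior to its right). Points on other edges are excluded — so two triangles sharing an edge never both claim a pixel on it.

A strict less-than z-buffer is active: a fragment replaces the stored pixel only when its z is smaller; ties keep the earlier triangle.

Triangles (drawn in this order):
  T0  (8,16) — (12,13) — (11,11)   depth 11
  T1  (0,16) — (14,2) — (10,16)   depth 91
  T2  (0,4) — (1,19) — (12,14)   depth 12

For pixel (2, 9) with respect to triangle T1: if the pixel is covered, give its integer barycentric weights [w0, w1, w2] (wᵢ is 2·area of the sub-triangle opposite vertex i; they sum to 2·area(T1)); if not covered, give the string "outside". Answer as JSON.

T0:
  2·area = 11  (B↔C swapped to make it positive)
  edge (8, 16)→(11, 11): d=(3,-5) top-left  bias=+0
  edge (11, 11)→(12, 13): d=(1,2) right/bottom  bias=-1
  edge (12, 13)→(8, 16): d=(-4,3) right/bottom  bias=-1
    (3,1)@(7, 3): e=[-44,0,55] → .  [on edge]
    (4,3)@(9, 7): e=[-22,0,33] → .  [on edge]
    (5,5)@(11, 11): e=[0,0,11] → .  [on edge]
    (5,6)@(11, 13): e=[6,2,3] → X
    (6,6)@(13, 13): e=[16,-2,-3] → .
    (4,7)@(9, 15): e=[2,8,1] → X
    (5,7)@(11, 15): e=[12,4,-5] → .
    (6,7)@(13, 15): e=[22,0,-11] → .  [on edge]
    (4,8)@(9, 17): e=[8,10,-7] → .
  covered (2 px):
    . . . . . . .
    . . . . . . .
    . . . . . . .
    . . . . . . .
    . . . . . . .
    . . . . . . .
    . . . . . X .
    . . . . X . .
    . . . . . . .
    . . . . . . .
T1:
  2·area = 140
  edge (0, 16)→(14, 2): d=(14,-14) top-left  bias=+0
  edge (14, 2)→(10, 16): d=(-4,14) right/bottom  bias=-1
  edge (10, 16)→(0, 16): d=(-10,0) right/bottom  bias=-1
    (6,1)@(13, 3): e=[0,10,130] → X  [on edge]
    (5,2)@(11, 5): e=[0,30,110] → X  [on edge]
    (4,3)@(9, 7): e=[0,50,90] → X  [on edge]
    (6,3)@(13, 7): e=[56,-6,90] → .
    (3,4)@(7, 9): e=[0,70,70] → X  [on edge]
    (6,4)@(13, 9): e=[84,-14,70] → .
    (2,5)@(5, 11): e=[0,90,50] → X  [on edge]
    (6,5)@(13, 11): e=[112,-22,50] → .
    (1,6)@(3, 13): e=[0,110,30] → X  [on edge]
    (5,6)@(11, 13): e=[112,-2,30] → .
    (0,7)@(1, 15): e=[0,130,10] → X  [on edge]
    (5,7)@(11, 15): e=[140,-10,10] → .
  covered (21 px):
    . . . . . . .
    . . . . . . X
    . . . . . X X
    . . . . X X .
    . . . X X X .
    . . X X X X .
    . X X X X . .
    X X X X X . .
    . . . . . . .
    . . . . . . .
T2:
  2·area = 170  (B↔C swapped to make it positive)
  edge (0, 4)→(12, 14): d=(12,10) right/bottom  bias=-1
  edge (12, 14)→(1, 19): d=(-11,5) right/bottom  bias=-1
  edge (1, 19)→(0, 4): d=(-1,-15) top-left  bias=+0
    (0,2)@(1, 5): e=[2,154,14] → X
    (1,2)@(3, 5): e=[-18,144,44] → .
    (0,3)@(1, 7): e=[26,132,12] → X
    (1,3)@(3, 7): e=[6,122,42] → X
    (2,3)@(5, 7): e=[-14,112,72] → .
    (0,4)@(1, 9): e=[50,110,10] → X
    (2,4)@(5, 9): e=[10,90,70] → X
    (3,4)@(7, 9): e=[-10,80,100] → .
    (0,5)@(1, 11): e=[74,88,8] → X
    (3,5)@(7, 11): e=[14,58,98] → X
    (4,5)@(9, 11): e=[-6,48,128] → .
    (0,6)@(1, 13): e=[98,66,6] → X
    (0,9)@(1, 19): e=[170,0,0] → .  [on edge]
  covered (23 px):
    . . . . . . .
    . . . . . . .
    X . . . . . .
    X X . . . . .
    X X X . . . .
    X X X X . . .
    X X X X X . .
    X X X X X . .
    X X X . . . .
    . . . . . . .

Answer: "outside"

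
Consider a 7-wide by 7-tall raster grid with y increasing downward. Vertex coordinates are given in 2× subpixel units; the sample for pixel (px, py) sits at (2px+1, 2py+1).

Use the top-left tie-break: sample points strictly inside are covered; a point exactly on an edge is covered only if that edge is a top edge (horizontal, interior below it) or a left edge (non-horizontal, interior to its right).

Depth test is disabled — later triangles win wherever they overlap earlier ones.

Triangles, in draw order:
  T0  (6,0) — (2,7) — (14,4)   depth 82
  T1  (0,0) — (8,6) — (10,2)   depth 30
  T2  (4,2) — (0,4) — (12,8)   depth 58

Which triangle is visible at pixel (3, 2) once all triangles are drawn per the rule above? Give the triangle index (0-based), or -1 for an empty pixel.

T0:
  2·area = 72  (B↔C swapped to make it positive)
  edge (6, 0)→(14, 4): d=(8,4) right/bottom  bias=-1
  edge (14, 4)→(2, 7): d=(-12,3) right/bottom  bias=-1
  edge (2, 7)→(6, 0): d=(4,-7) top-left  bias=+0
    (3,0)@(7, 1): e=[4,57,11] → █
    (4,0)@(9, 1): e=[-4,51,25] → ·
    (2,1)@(5, 3): e=[28,39,5] → █
    (4,1)@(9, 3): e=[12,27,33] → █
    (5,1)@(11, 3): e=[4,21,47] → █
    (6,1)@(13, 3): e=[-4,15,61] → ·
    (2,2)@(5, 5): e=[44,15,13] → █
    (5,2)@(11, 5): e=[20,-3,55] → ·
    (2,3)@(5, 7): e=[60,-9,21] → ·
    (3,3)@(7, 7): e=[52,-15,35] → ·
    (4,3)@(9, 7): e=[44,-21,49] → ·
  covered (8 px):
    · · · █ · · ·
    · · █ █ █ █ ·
    · · █ █ █ · ·
    · · · · · · ·
    · · · · · · ·
    · · · · · · ·
    · · · · · · ·
T1:
  2·area = 44  (B↔C swapped to make it positive)
  edge (0, 0)→(10, 2): d=(10,2) right/bottom  bias=-1
  edge (10, 2)→(8, 6): d=(-2,4) right/bottom  bias=-1
  edge (8, 6)→(0, 0): d=(-8,-6) top-left  bias=+0
    (1,0)@(3, 1): e=[4,30,10] → █
    (2,0)@(5, 1): e=[0,22,22] → ·  [on edge]
    (1,1)@(3, 3): e=[24,26,-6] → ·
    (2,1)@(5, 3): e=[20,18,6] → █
    (3,1)@(7, 3): e=[16,10,18] → █
    (4,1)@(9, 3): e=[12,2,30] → █
    (5,1)@(11, 3): e=[8,-6,42] → ·
    (2,2)@(5, 5): e=[40,14,-10] → ·
    (3,2)@(7, 5): e=[36,6,2] → █
    (4,2)@(9, 5): e=[32,-2,14] → ·
    (3,3)@(7, 7): e=[56,2,-14] → ·
  covered (5 px):
    · █ · · · · ·
    · · █ █ █ · ·
    · · · █ · · ·
    · · · · · · ·
    · · · · · · ·
    · · · · · · ·
    · · · · · · ·
T2:
  2·area = 40  (B↔C swapped to make it positive)
  edge (4, 2)→(12, 8): d=(8,6) right/bottom  bias=-1
  edge (12, 8)→(0, 4): d=(-12,-4) top-left  bias=+0
  edge (0, 4)→(4, 2): d=(4,-2) top-left  bias=+0
    (1,1)@(3, 3): e=[14,24,2] → █
    (2,1)@(5, 3): e=[2,32,6] → █
    (3,1)@(7, 3): e=[-10,40,10] → ·
    (1,2)@(3, 5): e=[30,0,10] → █  [on edge]
    (3,2)@(7, 5): e=[6,16,18] → █
    (4,2)@(9, 5): e=[-6,24,22] → ·
    (1,3)@(3, 7): e=[46,-24,18] → ·
    (2,3)@(5, 7): e=[34,-16,22] → ·
    (3,3)@(7, 7): e=[22,-8,26] → ·
    (4,3)@(9, 7): e=[10,0,30] → █  [on edge]
    (5,3)@(11, 7): e=[-2,8,34] → ·
    (4,4)@(9, 9): e=[26,-24,38] → ·
  covered (6 px):
    · · · · · · ·
    · █ █ · · · ·
    · █ █ █ · · ·
    · · · · █ · ·
    · · · · · · ·
    · · · · · · ·
    · · · · · · ·

Z-buffer (winner per pixel, '.' = empty):
  . 1 . 0 . . .
  . 2 2 1 1 0 .
  . 2 2 2 0 . .
  . . . . 2 . .
  . . . . . . .
  . . . . . . .
  . . . . . . .

Result: 2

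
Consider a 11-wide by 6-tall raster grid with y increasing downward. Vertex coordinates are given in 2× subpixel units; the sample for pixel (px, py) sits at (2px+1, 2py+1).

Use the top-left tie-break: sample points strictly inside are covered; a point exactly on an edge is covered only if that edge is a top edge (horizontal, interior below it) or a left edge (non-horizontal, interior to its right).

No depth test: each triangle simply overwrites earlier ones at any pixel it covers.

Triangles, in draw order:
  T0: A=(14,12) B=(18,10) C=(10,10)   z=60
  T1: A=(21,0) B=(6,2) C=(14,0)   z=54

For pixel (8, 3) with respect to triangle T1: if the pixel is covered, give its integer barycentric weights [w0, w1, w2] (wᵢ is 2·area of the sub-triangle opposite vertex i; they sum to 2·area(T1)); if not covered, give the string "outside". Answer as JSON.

T0:
  2·area = 16  (B↔C swapped to make it positive)
  edge (14, 12)→(10, 10): d=(-4,-2) top-left  bias=+0
  edge (10, 10)→(18, 10): d=(8,0) top-left  bias=+0
  edge (18, 10)→(14, 12): d=(-4,2) right/bottom  bias=-1
    (6,5)@(13, 11): e=[2,8,6] → X
    (7,5)@(15, 11): e=[6,8,2] → X
    (8,5)@(17, 11): e=[10,8,-2] → .
  covered (2 px):
    . . . . . . . . . . .
    . . . . . . . . . . .
    . . . . . . . . . . .
    . . . . . . . . . . .
    . . . . . . . . . . .
    . . . . . . X X . . .
T1:
  2·area = 14
  edge (21, 0)→(6, 2): d=(-15,2) right/bottom  bias=-1
  edge (6, 2)→(14, 0): d=(8,-2) top-left  bias=+0
  edge (14, 0)→(21, 0): d=(7,0) top-left  bias=+0
    (5,0)@(11, 1): e=[5,2,7] → X
    (6,0)@(13, 1): e=[1,6,7] → X
    (7,0)@(15, 1): e=[-3,10,7] → .
    (5,1)@(11, 3): e=[-25,18,21] → .
    (6,1)@(13, 3): e=[-29,22,21] → .
  covered (2 px):
    . . . . . X X . . . .
    . . . . . . . . . . .
    . . . . . . . . . . .
    . . . . . . . . . . .
    . . . . . . . . . . .
    . . . . . . . . . . .

Final: "outside"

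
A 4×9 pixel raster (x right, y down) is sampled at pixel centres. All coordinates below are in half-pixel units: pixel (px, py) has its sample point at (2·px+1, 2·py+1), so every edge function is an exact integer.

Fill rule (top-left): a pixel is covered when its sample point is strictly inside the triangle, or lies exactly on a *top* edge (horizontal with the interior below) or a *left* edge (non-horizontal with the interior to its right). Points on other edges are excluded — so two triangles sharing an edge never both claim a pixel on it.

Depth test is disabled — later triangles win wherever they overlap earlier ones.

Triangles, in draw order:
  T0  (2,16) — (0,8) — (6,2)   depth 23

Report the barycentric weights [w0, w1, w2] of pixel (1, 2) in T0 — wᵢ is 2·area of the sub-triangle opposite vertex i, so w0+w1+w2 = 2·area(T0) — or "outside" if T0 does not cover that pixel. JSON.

T0:
  2·area = 60
  edge (2, 16)→(0, 8): d=(-2,-8) top-left  bias=+0
  edge (0, 8)→(6, 2): d=(6,-6) top-left  bias=+0
  edge (6, 2)→(2, 16): d=(-4,14) right/bottom  bias=-1
    (3,0)@(7, 1): e=[70,0,-10] → .  [on edge]
    (2,1)@(5, 3): e=[50,0,10] → X  [on edge]
    (3,1)@(7, 3): e=[66,12,-18] → .
    (1,2)@(3, 5): e=[30,0,30] → X  [on edge]
    (3,2)@(7, 5): e=[62,24,-26] → .
    (0,3)@(1, 7): e=[10,0,50] → X  [on edge]
    (2,3)@(5, 7): e=[42,24,-6] → .
    (0,4)@(1, 9): e=[6,12,42] → X
    (2,4)@(5, 9): e=[38,36,-14] → .
    (0,5)@(1, 11): e=[2,24,34] → X
    (2,5)@(5, 11): e=[34,48,-22] → .
    (0,6)@(1, 13): e=[-2,36,26] → .
  covered (9 px):
    . . . .
    . . X .
    . X X .
    X X . .
    X X . .
    X X . .
    . . . .
    . . . .
    . . . .

Final: [0,30,30]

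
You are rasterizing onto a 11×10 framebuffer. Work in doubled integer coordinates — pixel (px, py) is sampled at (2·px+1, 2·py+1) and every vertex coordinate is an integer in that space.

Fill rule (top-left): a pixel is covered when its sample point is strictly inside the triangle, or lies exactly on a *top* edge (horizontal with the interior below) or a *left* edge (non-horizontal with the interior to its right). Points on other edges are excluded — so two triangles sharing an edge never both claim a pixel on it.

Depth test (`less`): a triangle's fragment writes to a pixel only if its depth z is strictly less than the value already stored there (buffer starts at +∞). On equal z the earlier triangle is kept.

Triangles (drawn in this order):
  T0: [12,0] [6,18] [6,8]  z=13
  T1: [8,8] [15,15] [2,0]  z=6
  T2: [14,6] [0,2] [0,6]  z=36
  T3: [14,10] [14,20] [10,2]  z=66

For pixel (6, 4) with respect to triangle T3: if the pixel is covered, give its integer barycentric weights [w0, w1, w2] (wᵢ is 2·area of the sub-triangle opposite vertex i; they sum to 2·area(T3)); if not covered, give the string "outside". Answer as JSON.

T0:
  2·area = 60
  edge (12, 0)→(6, 18): d=(-6,18) right/bottom  bias=-1
  edge (6, 18)→(6, 8): d=(0,-10) top-left  bias=+0
  edge (6, 8)→(12, 0): d=(6,-8) top-left  bias=+0
    (5,1)@(11, 3): e=[0,50,10] → .  [on edge]
    (4,2)@(9, 5): e=[24,30,6] → X
    (5,2)@(11, 5): e=[-12,50,22] → .
    (3,3)@(7, 7): e=[48,10,2] → X
    (5,3)@(11, 7): e=[-24,50,34] → .
    (3,4)@(7, 9): e=[36,10,14] → X
    (4,4)@(9, 9): e=[0,30,30] → .  [on edge]
    (3,5)@(7, 11): e=[24,10,26] → X
    (4,5)@(9, 11): e=[-12,30,42] → .
    (3,6)@(7, 13): e=[12,10,38] → X
    (4,6)@(9, 13): e=[-24,30,54] → .
    (3,7)@(7, 15): e=[0,10,50] → .  [on edge]
  covered (6 px):
    . . . . . . . . . . .
    . . . . . . . . . . .
    . . . . X . . . . . .
    . . . X X . . . . . .
    . . . X . . . . . . .
    . . . X . . . . . . .
    . . . X . . . . . . .
    . . . . . . . . . . .
    . . . . . . . . . . .
    . . . . . . . . . . .
T1:
  2·area = 14  (B↔C swapped to make it positive)
  edge (8, 8)→(2, 0): d=(-6,-8) top-left  bias=+0
  edge (2, 0)→(15, 15): d=(13,15) right/bottom  bias=-1
  edge (15, 15)→(8, 8): d=(-7,-7) top-left  bias=+0
    (0,0)@(1, 1): e=[-14,28,0] → .  [on edge]
    (1,1)@(3, 3): e=[-10,24,0] → .  [on edge]
    (2,2)@(5, 5): e=[-6,20,0] → .  [on edge]
    (3,3)@(7, 7): e=[-2,16,0] → .  [on edge]
    (4,4)@(9, 9): e=[2,12,0] → X  [on edge]
    (5,4)@(11, 9): e=[18,-18,14] → .
    (4,5)@(9, 11): e=[-10,38,-14] → .
    (5,5)@(11, 11): e=[6,8,0] → X  [on edge]
    (6,5)@(13, 11): e=[22,-22,14] → .
    (5,6)@(11, 13): e=[-6,34,-14] → .
    (6,6)@(13, 13): e=[10,4,0] → X  [on edge]
    (7,6)@(15, 13): e=[26,-26,14] → .
    (7,7)@(15, 15): e=[14,0,0] → .  [on edge]
    (8,8)@(17, 17): e=[18,-4,0] → .  [on edge]
    (9,9)@(19, 19): e=[22,-8,0] → .  [on edge]
  covered (3 px):
    . . . . . . . . . . .
    . . . . . . . . . . .
    . . . . . . . . . . .
    . . . . . . . . . . .
    . . . . X . . . . . .
    . . . . . X . . . . .
    . . . . . . X . . . .
    . . . . . . . . . . .
    . . . . . . . . . . .
    . . . . . . . . . . .
T2:
  2·area = 56  (B↔C swapped to make it positive)
  edge (14, 6)→(0, 6): d=(-14,0) right/bottom  bias=-1
  edge (0, 6)→(0, 2): d=(0,-4) top-left  bias=+0
  edge (0, 2)→(14, 6): d=(14,4) right/bottom  bias=-1
    (0,1)@(1, 3): e=[42,4,10] → X
    (1,1)@(3, 3): e=[42,12,2] → X
    (2,1)@(5, 3): e=[42,20,-6] → .
    (0,2)@(1, 5): e=[14,4,38] → X
    (2,2)@(5, 5): e=[14,20,22] → X
    (3,2)@(7, 5): e=[14,28,14] → X
    (4,2)@(9, 5): e=[14,36,6] → X
    (5,2)@(11, 5): e=[14,44,-2] → .
    (0,3)@(1, 7): e=[-14,4,66] → .
    (1,3)@(3, 7): e=[-14,12,58] → .
    (2,3)@(5, 7): e=[-14,20,50] → .
    (3,3)@(7, 7): e=[-14,28,42] → .
  covered (7 px):
    . . . . . . . . . . .
    X X . . . . . . . . .
    X X X X X . . . . . .
    . . . . . . . . . . .
    . . . . . . . . . . .
    . . . . . . . . . . .
    . . . . . . . . . . .
    . . . . . . . . . . .
    . . . . . . . . . . .
    . . . . . . . . . . .
T3:
  2·area = 40
  edge (14, 10)→(14, 20): d=(0,10) right/bottom  bias=-1
  edge (14, 20)→(10, 2): d=(-4,-18) top-left  bias=+0
  edge (10, 2)→(14, 10): d=(4,8) right/bottom  bias=-1
    (5,2)@(11, 5): e=[30,6,4] → X
    (6,2)@(13, 5): e=[10,42,-12] → .
    (5,3)@(11, 7): e=[30,-2,12] → .
    (6,4)@(13, 9): e=[10,26,4] → X
    (7,4)@(15, 9): e=[-10,62,-12] → .
    (6,5)@(13, 11): e=[10,18,12] → X
    (7,5)@(15, 11): e=[-10,54,-4] → .
    (6,6)@(13, 13): e=[10,10,20] → X
    (7,6)@(15, 13): e=[-10,46,4] → .
    (6,7)@(13, 15): e=[10,2,28] → X
    (7,7)@(15, 15): e=[-10,38,12] → .
    (6,8)@(13, 17): e=[10,-6,36] → .
  covered (5 px):
    . . . . . . . . . . .
    . . . . . . . . . . .
    . . . . . X . . . . .
    . . . . . . . . . . .
    . . . . . . X . . . .
    . . . . . . X . . . .
    . . . . . . X . . . .
    . . . . . . X . . . .
    . . . . . . . . . . .
    . . . . . . . . . . .

Final: [26,4,10]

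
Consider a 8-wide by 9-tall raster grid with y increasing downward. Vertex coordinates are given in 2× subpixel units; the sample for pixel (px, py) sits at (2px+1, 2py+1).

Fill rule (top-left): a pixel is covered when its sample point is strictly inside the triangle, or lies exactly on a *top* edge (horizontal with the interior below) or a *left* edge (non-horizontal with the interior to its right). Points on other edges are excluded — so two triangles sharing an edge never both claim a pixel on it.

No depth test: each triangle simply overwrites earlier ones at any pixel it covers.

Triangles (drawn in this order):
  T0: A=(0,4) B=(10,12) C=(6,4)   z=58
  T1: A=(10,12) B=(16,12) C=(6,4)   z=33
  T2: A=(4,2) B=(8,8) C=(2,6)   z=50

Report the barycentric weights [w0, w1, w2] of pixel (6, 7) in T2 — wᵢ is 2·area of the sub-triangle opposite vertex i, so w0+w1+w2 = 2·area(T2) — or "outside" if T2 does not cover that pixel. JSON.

T0:
  2·area = 48  (B↔C swapped to make it positive)
  edge (0, 4)→(6, 4): d=(6,0) top-left  bias=+0
  edge (6, 4)→(10, 12): d=(4,8) right/bottom  bias=-1
  edge (10, 12)→(0, 4): d=(-10,-8) top-left  bias=+0
    (1,2)@(3, 5): e=[6,28,14] → #
    (2,2)@(5, 5): e=[6,12,30] → #
    (3,2)@(7, 5): e=[6,-4,46] → ·
    (1,3)@(3, 7): e=[18,36,-6] → ·
    (2,3)@(5, 7): e=[18,20,10] → #
    (3,3)@(7, 7): e=[18,4,26] → #
    (4,3)@(9, 7): e=[18,-12,42] → ·
    (2,4)@(5, 9): e=[30,28,-10] → ·
    (3,4)@(7, 9): e=[30,12,6] → #
    (4,4)@(9, 9): e=[30,-4,22] → ·
    (3,5)@(7, 11): e=[42,20,-14] → ·
    (4,5)@(9, 11): e=[42,4,2] → #
  covered (6 px):
    · · · · · · · ·
    · · · · · · · ·
    · # # · · · · ·
    · · # # · · · ·
    · · · # · · · ·
    · · · · # · · ·
    · · · · · · · ·
    · · · · · · · ·
    · · · · · · · ·
T1:
  2·area = 48  (B↔C swapped to make it positive)
  edge (10, 12)→(6, 4): d=(-4,-8) top-left  bias=+0
  edge (6, 4)→(16, 12): d=(10,8) right/bottom  bias=-1
  edge (16, 12)→(10, 12): d=(-6,0) right/bottom  bias=-1
    (3,2)@(7, 5): e=[4,2,42] → #
    (4,2)@(9, 5): e=[20,-14,42] → ·
    (3,3)@(7, 7): e=[-4,22,30] → ·
    (4,3)@(9, 7): e=[12,6,30] → #
    (5,3)@(11, 7): e=[28,-10,30] → ·
    (4,4)@(9, 9): e=[4,26,18] → #
    (5,4)@(11, 9): e=[20,10,18] → #
    (6,4)@(13, 9): e=[36,-6,18] → ·
    (4,5)@(9, 11): e=[-4,46,6] → ·
    (5,5)@(11, 11): e=[12,30,6] → #
    (6,5)@(13, 11): e=[28,14,6] → #
    (7,5)@(15, 11): e=[44,-2,6] → ·
  covered (6 px):
    · · · · · · · ·
    · · · · · · · ·
    · · · # · · · ·
    · · · · # · · ·
    · · · · # # · ·
    · · · · · # # ·
    · · · · · · · ·
    · · · · · · · ·
    · · · · · · · ·
T2:
  2·area = 28
  edge (4, 2)→(8, 8): d=(4,6) right/bottom  bias=-1
  edge (8, 8)→(2, 6): d=(-6,-2) top-left  bias=+0
  edge (2, 6)→(4, 2): d=(2,-4) top-left  bias=+0
    (1,2)@(3, 5): e=[18,8,2] → #
    (2,2)@(5, 5): e=[6,12,10] → #
    (3,2)@(7, 5): e=[-6,16,18] → ·
    (1,3)@(3, 7): e=[26,-4,6] → ·
    (2,3)@(5, 7): e=[14,0,14] → #  [on edge]
    (3,3)@(7, 7): e=[2,4,22] → #
    (4,3)@(9, 7): e=[-10,8,30] → ·
    (2,4)@(5, 9): e=[22,-12,18] → ·
    (3,4)@(7, 9): e=[10,-8,26] → ·
    (5,4)@(11, 9): e=[-14,0,42] → ·  [on edge]
  covered (4 px):
    · · · · · · · ·
    · · · · · · · ·
    · # # · · · · ·
    · · # # · · · ·
    · · · · · · · ·
    · · · · · · · ·
    · · · · · · · ·
    · · · · · · · ·
    · · · · · · · ·

Answer: "outside"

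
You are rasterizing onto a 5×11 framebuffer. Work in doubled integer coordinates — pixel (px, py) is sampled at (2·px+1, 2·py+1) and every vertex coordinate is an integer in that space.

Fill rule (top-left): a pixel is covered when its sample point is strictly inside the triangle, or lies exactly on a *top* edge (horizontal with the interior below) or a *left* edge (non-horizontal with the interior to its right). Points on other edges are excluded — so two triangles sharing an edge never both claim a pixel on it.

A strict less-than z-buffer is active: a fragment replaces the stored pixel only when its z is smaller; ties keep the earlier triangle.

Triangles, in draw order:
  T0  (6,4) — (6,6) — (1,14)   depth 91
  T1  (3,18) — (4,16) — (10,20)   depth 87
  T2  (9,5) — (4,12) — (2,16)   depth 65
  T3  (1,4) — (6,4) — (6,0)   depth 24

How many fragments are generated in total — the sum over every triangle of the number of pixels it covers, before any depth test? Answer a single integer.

T0:
  2·area = 10
  edge (6, 4)→(6, 6): d=(0,2) right/bottom  bias=-1
  edge (6, 6)→(1, 14): d=(-5,8) right/bottom  bias=-1
  edge (1, 14)→(6, 4): d=(5,-10) top-left  bias=+0
    (2,3)@(5, 7): e=[2,3,5] → █
    (3,3)@(7, 7): e=[-2,-13,25] → ·
    (2,4)@(5, 9): e=[2,-7,15] → ·
  covered (1 px):
    · · · · ·
    · · · · ·
    · · · · ·
    · · █ · ·
    · · · · ·
    · · · · ·
    · · · · ·
    · · · · ·
    · · · · ·
    · · · · ·
    · · · · ·
T1:
  2·area = 16
  edge (3, 18)→(4, 16): d=(1,-2) top-left  bias=+0
  edge (4, 16)→(10, 20): d=(6,4) right/bottom  bias=-1
  edge (10, 20)→(3, 18): d=(-7,-2) top-left  bias=+0
    (2,8)@(5, 17): e=[3,2,11] → █
    (3,8)@(7, 17): e=[7,-6,15] → ·
    (2,9)@(5, 19): e=[5,14,-3] → ·
    (3,9)@(7, 19): e=[9,6,1] → █
    (4,9)@(9, 19): e=[13,-2,5] → ·
    (3,10)@(7, 21): e=[11,18,-13] → ·
  covered (2 px):
    · · · · ·
    · · · · ·
    · · · · ·
    · · · · ·
    · · · · ·
    · · · · ·
    · · · · ·
    · · · · ·
    · · █ · ·
    · · · █ ·
    · · · · ·
T2:
  2·area = 6  (B↔C swapped to make it positive)
  edge (9, 5)→(2, 16): d=(-7,11) right/bottom  bias=-1
  edge (2, 16)→(4, 12): d=(2,-4) top-left  bias=+0
  edge (4, 12)→(9, 5): d=(5,-7) top-left  bias=+0
    (4,2)@(9, 5): e=[0,6,0] → ·  [on edge]
    (2,5)@(5, 11): e=[2,2,2] → █
    (3,5)@(7, 11): e=[-20,10,16] → ·
    (2,6)@(5, 13): e=[-12,6,12] → ·
  covered (1 px):
    · · · · ·
    · · · · ·
    · · · · ·
    · · · · ·
    · · · · ·
    · · █ · ·
    · · · · ·
    · · · · ·
    · · · · ·
    · · · · ·
    · · · · ·
T3:
  2·area = 20  (B↔C swapped to make it positive)
  edge (1, 4)→(6, 0): d=(5,-4) top-left  bias=+0
  edge (6, 0)→(6, 4): d=(0,4) right/bottom  bias=-1
  edge (6, 4)→(1, 4): d=(-5,0) right/bottom  bias=-1
    (2,0)@(5, 1): e=[1,4,15] → █
    (3,0)@(7, 1): e=[9,-4,15] → ·
    (1,1)@(3, 3): e=[3,12,5] → █
    (3,1)@(7, 3): e=[19,-4,5] → ·
    (1,2)@(3, 5): e=[13,12,-5] → ·
    (2,2)@(5, 5): e=[21,4,-5] → ·
  covered (3 px):
    · · █ · ·
    · █ █ · ·
    · · · · ·
    · · · · ·
    · · · · ·
    · · · · ·
    · · · · ·
    · · · · ·
    · · · · ·
    · · · · ·
    · · · · ·

Final: 7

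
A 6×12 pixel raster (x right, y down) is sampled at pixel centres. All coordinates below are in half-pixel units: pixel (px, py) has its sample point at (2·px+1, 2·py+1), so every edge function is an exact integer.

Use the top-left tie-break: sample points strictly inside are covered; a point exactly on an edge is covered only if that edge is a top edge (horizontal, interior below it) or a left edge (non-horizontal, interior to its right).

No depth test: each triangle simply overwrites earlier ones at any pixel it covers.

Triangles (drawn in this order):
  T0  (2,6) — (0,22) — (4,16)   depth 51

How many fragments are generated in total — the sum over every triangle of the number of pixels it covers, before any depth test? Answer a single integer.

T0:
  2·area = 52  (B↔C swapped to make it positive)
  edge (2, 6)→(4, 16): d=(2,10) right/bottom  bias=-1
  edge (4, 16)→(0, 22): d=(-4,6) right/bottom  bias=-1
  edge (0, 22)→(2, 6): d=(2,-16) top-left  bias=+0
    (0,0)@(1, 1): e=[0,78,-26] → ·  [on edge]
    (1,5)@(3, 11): e=[0,26,26] → ·  [on edge]
    (1,6)@(3, 13): e=[4,18,30] → █
    (2,6)@(5, 13): e=[-16,6,62] → ·
    (0,7)@(1, 15): e=[28,22,2] → █
    (2,7)@(5, 15): e=[-12,-2,66] → ·
    (0,8)@(1, 17): e=[32,14,6] → █
    (2,8)@(5, 17): e=[-8,-10,70] → ·
    (0,9)@(1, 19): e=[36,6,10] → █
    (1,9)@(3, 19): e=[16,-6,42] → ·
    (0,10)@(1, 21): e=[40,-2,14] → ·
    (2,10)@(5, 21): e=[0,-26,78] → ·  [on edge]
  covered (6 px):
    · · · · · ·
    · · · · · ·
    · · · · · ·
    · · · · · ·
    · · · · · ·
    · · · · · ·
    · █ · · · ·
    █ █ · · · ·
    █ █ · · · ·
    █ · · · · ·
    · · · · · ·
    · · · · · ·

Result: 6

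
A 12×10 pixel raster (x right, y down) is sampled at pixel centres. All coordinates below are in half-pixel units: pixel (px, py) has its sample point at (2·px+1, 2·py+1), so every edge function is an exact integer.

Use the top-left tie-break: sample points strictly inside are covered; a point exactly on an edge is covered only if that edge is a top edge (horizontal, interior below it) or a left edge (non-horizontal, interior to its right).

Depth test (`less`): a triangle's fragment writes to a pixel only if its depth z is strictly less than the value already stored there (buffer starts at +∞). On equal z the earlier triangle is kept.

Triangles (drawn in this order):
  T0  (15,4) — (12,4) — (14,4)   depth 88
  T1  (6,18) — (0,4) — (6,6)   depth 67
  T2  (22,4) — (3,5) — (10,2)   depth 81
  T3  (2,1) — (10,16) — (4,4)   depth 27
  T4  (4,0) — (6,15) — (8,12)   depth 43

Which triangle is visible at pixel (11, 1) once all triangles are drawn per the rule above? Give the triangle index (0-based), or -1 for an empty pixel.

T0:
  degenerate (2·area = 0) — covers nothing
T1:
  2·area = 72
  edge (6, 18)→(0, 4): d=(-6,-14) top-left  bias=+0
  edge (0, 4)→(6, 6): d=(6,2) right/bottom  bias=-1
  edge (6, 6)→(6, 18): d=(0,12) right/bottom  bias=-1
    (0,2)@(1, 5): e=[8,4,60] → X
    (1,2)@(3, 5): e=[36,0,36] → .  [on edge]
    (0,3)@(1, 7): e=[-4,16,60] → .
    (1,3)@(3, 7): e=[24,12,36] → X
    (2,3)@(5, 7): e=[52,8,12] → X
    (3,3)@(7, 7): e=[80,4,-12] → .
    (4,3)@(9, 7): e=[108,0,-36] → .  [on edge]
    (1,4)@(3, 9): e=[12,24,36] → X
    (3,4)@(7, 9): e=[68,16,-12] → .
    (7,4)@(15, 9): e=[180,0,-108] → .  [on edge]
    (1,5)@(3, 11): e=[0,36,36] → X  [on edge]
    (3,5)@(7, 11): e=[56,28,-12] → .
    (10,5)@(21, 11): e=[252,0,-180] → .  [on edge]
  covered (9 px):
    . . . . . . . . . . . .
    . . . . . . . . . . . .
    X . . . . . . . . . . .
    . X X . . . . . . . . .
    . X X . . . . . . . . .
    . X X . . . . . . . . .
    . . X . . . . . . . . .
    . . X . . . . . . . . .
    . . . . . . . . . . . .
    . . . . . . . . . . . .
T2:
  2·area = 50
  edge (22, 4)→(3, 5): d=(-19,1) right/bottom  bias=-1
  edge (3, 5)→(10, 2): d=(7,-3) top-left  bias=+0
  edge (10, 2)→(22, 4): d=(12,2) right/bottom  bias=-1
    (4,1)@(9, 3): e=[32,4,14] → X
    (5,1)@(11, 3): e=[30,10,10] → X
    (6,1)@(13, 3): e=[28,16,6] → X
    (7,1)@(15, 3): e=[26,22,2] → X
    (8,1)@(17, 3): e=[24,28,-2] → .
    (1,2)@(3, 5): e=[0,0,50] → .  [on edge]
    (4,2)@(9, 5): e=[-6,18,38] → .
    (5,2)@(11, 5): e=[-8,24,34] → .
    (6,2)@(13, 5): e=[-10,30,30] → .
    (7,2)@(15, 5): e=[-12,36,26] → .
  covered (4 px):
    . . . . . . . . . . . .
    . . . . X X X X . . . .
    . . . . . . . . . . . .
    . . . . . . . . . . . .
    . . . . . . . . . . . .
    . . . . . . . . . . . .
    . . . . . . . . . . . .
    . . . . . . . . . . . .
    . . . . . . . . . . . .
    . . . . . . . . . . . .
T3:
  2·area = 6  (B↔C swapped to make it positive)
  edge (2, 1)→(4, 4): d=(2,3) right/bottom  bias=-1
  edge (4, 4)→(10, 16): d=(6,12) right/bottom  bias=-1
  edge (10, 16)→(2, 1): d=(-8,-15) top-left  bias=+0
  covered (0 px):
    . . . . . . . . . . . .
    . . . . . . . . . . . .
    . . . . . . . . . . . .
    . . . . . . . . . . . .
    . . . . . . . . . . . .
    . . . . . . . . . . . .
    . . . . . . . . . . . .
    . . . . . . . . . . . .
    . . . . . . . . . . . .
    . . . . . . . . . . . .
T4:
  2·area = 36  (B↔C swapped to make it positive)
  edge (4, 0)→(8, 12): d=(4,12) right/bottom  bias=-1
  edge (8, 12)→(6, 15): d=(-2,3) right/bottom  bias=-1
  edge (6, 15)→(4, 0): d=(-2,-15) top-left  bias=+0
    (2,1)@(5, 3): e=[0,27,9] → .  [on edge]
    (2,2)@(5, 5): e=[8,23,5] → X
    (3,2)@(7, 5): e=[-16,17,35] → .
    (2,3)@(5, 7): e=[16,19,1] → X
    (3,3)@(7, 7): e=[-8,13,31] → .
    (2,4)@(5, 9): e=[24,15,-3] → .
    (3,4)@(7, 9): e=[0,9,27] → .  [on edge]
    (3,5)@(7, 11): e=[8,5,23] → X
    (4,5)@(9, 11): e=[-16,-1,53] → .
    (3,6)@(7, 13): e=[16,1,19] → X
    (4,6)@(9, 13): e=[-8,-5,49] → .
    (3,7)@(7, 15): e=[24,-3,15] → .
    (4,7)@(9, 15): e=[0,-9,45] → .  [on edge]
  covered (4 px):
    . . . . . . . . . . . .
    . . . . . . . . . . . .
    . . X . . . . . . . . .
    . . X . . . . . . . . .
    . . . . . . . . . . . .
    . . . X . . . . . . . .
    . . . X . . . . . . . .
    . . . . . . . . . . . .
    . . . . . . . . . . . .
    . . . . . . . . . . . .

Z-buffer (winner per pixel, '.' = empty):
  . . . . . . . . . . . .
  . . . . 2 2 2 2 . . . .
  1 . 4 . . . . . . . . .
  . 1 4 . . . . . . . . .
  . 1 1 . . . . . . . . .
  . 1 1 4 . . . . . . . .
  . . 1 4 . . . . . . . .
  . . 1 . . . . . . . . .
  . . . . . . . . . . . .
  . . . . . . . . . . . .

Answer: -1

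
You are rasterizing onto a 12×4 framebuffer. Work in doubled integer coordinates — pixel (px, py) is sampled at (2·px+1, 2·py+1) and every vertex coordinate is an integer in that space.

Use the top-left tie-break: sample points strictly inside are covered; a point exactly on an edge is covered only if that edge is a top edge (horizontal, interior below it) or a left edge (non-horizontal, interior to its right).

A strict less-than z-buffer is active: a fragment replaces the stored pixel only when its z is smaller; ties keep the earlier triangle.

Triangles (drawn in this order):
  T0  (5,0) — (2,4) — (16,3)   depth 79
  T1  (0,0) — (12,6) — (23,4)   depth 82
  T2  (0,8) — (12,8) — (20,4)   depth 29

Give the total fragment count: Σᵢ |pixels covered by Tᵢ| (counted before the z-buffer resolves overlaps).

T0:
  2·area = 53  (B↔C swapped to make it positive)
  edge (5, 0)→(16, 3): d=(11,3) right/bottom  bias=-1
  edge (16, 3)→(2, 4): d=(-14,1) right/bottom  bias=-1
  edge (2, 4)→(5, 0): d=(3,-4) top-left  bias=+0
    (2,0)@(5, 1): e=[11,39,3] → X
    (3,0)@(7, 1): e=[5,37,11] → X
    (4,0)@(9, 1): e=[-1,35,19] → .
    (1,1)@(3, 3): e=[39,13,1] → X
    (4,1)@(9, 3): e=[21,7,25] → X
    (5,1)@(11, 3): e=[15,5,33] → X
    (6,1)@(13, 3): e=[9,3,41] → X
    (7,1)@(15, 3): e=[3,1,49] → X
    (8,1)@(17, 3): e=[-3,-1,57] → .
    (1,2)@(3, 5): e=[61,-15,7] → .
    (2,2)@(5, 5): e=[55,-17,15] → .
    (3,2)@(7, 5): e=[49,-19,23] → .
  covered (9 px):
    . . X X . . . . . . . .
    . X X X X X X X . . . .
    . . . . . . . . . . . .
    . . . . . . . . . . . .
T1:
  2·area = 90  (B↔C swapped to make it positive)
  edge (0, 0)→(23, 4): d=(23,4) right/bottom  bias=-1
  edge (23, 4)→(12, 6): d=(-11,2) right/bottom  bias=-1
  edge (12, 6)→(0, 0): d=(-12,-6) top-left  bias=+0
    (1,0)@(3, 1): e=[11,73,6] → X
    (2,0)@(5, 1): e=[3,69,18] → X
    (3,0)@(7, 1): e=[-5,65,30] → .
    (1,1)@(3, 3): e=[57,51,-18] → .
    (2,1)@(5, 3): e=[49,47,-6] → .
    (3,1)@(7, 3): e=[41,43,6] → X
    (4,1)@(9, 3): e=[33,39,18] → X
    (5,1)@(11, 3): e=[25,35,30] → X
    (6,1)@(13, 3): e=[17,31,42] → X
    (7,1)@(15, 3): e=[9,27,54] → X
    (8,1)@(17, 3): e=[1,23,66] → X
    (9,1)@(19, 3): e=[-7,19,78] → .
  covered (12 px):
    . X X . . . . . . . . .
    . . . X X X X X X . . .
    . . . . . X X X X . . .
    . . . . . . . . . . . .
T2:
  2·area = 48  (B↔C swapped to make it positive)
  edge (0, 8)→(20, 4): d=(20,-4) top-left  bias=+0
  edge (20, 4)→(12, 8): d=(-8,4) right/bottom  bias=-1
  edge (12, 8)→(0, 8): d=(-12,0) right/bottom  bias=-1
    (7,2)@(15, 5): e=[0,12,36] → X  [on edge]
    (8,2)@(17, 5): e=[8,4,36] → X
    (9,2)@(19, 5): e=[16,-4,36] → .
    (2,3)@(5, 7): e=[0,36,12] → X  [on edge]
    (3,3)@(7, 7): e=[8,28,12] → X
    (4,3)@(9, 7): e=[16,20,12] → X
    (5,3)@(11, 7): e=[24,12,12] → X
    (6,3)@(13, 7): e=[32,4,12] → X
    (7,3)@(15, 7): e=[40,-4,12] → .
    (8,3)@(17, 7): e=[48,-12,12] → .
  covered (7 px):
    . . . . . . . . . . . .
    . . . . . . . . . . . .
    . . . . . . . X X . . .
    . . X X X X X . . . . .

Answer: 28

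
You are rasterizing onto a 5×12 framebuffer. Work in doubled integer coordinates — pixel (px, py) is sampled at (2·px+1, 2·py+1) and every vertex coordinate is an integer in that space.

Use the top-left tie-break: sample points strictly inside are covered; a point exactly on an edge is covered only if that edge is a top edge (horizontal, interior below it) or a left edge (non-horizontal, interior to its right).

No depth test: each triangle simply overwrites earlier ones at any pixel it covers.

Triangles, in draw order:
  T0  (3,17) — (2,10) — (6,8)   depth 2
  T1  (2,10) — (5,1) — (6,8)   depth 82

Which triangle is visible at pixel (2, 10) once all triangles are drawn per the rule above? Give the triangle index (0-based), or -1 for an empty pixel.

T0:
  2·area = 30
  edge (3, 17)→(2, 10): d=(-1,-7) top-left  bias=+0
  edge (2, 10)→(6, 8): d=(4,-2) top-left  bias=+0
  edge (6, 8)→(3, 17): d=(-3,9) right/bottom  bias=-1
    (0,1)@(1, 3): e=[0,-30,60] → ·  [on edge]
    (3,2)@(7, 5): e=[40,-10,0] → ·  [on edge]
    (2,4)@(5, 9): e=[22,2,6] → █
    (3,4)@(7, 9): e=[36,6,-12] → ·
    (1,5)@(3, 11): e=[6,6,18] → █
    (2,5)@(5, 11): e=[20,10,0] → ·  [on edge]
    (1,6)@(3, 13): e=[4,14,12] → █
    (2,6)@(5, 13): e=[18,18,-6] → ·
    (1,7)@(3, 15): e=[2,22,6] → █
    (2,7)@(5, 15): e=[16,26,-12] → ·
    (1,8)@(3, 17): e=[0,30,0] → ·  [on edge]
    (0,11)@(1, 23): e=[-20,50,0] → ·  [on edge]
  covered (4 px):
    · · · · ·
    · · · · ·
    · · · · ·
    · · · · ·
    · · █ · ·
    · █ · · ·
    · █ · · ·
    · █ · · ·
    · · · · ·
    · · · · ·
    · · · · ·
    · · · · ·
T1:
  2·area = 30
  edge (2, 10)→(5, 1): d=(3,-9) top-left  bias=+0
  edge (5, 1)→(6, 8): d=(1,7) right/bottom  bias=-1
  edge (6, 8)→(2, 10): d=(-4,2) right/bottom  bias=-1
    (2,0)@(5, 1): e=[0,0,30] → ·  [on edge]
    (2,1)@(5, 3): e=[6,2,22] → █
    (3,1)@(7, 3): e=[24,-12,18] → ·
    (2,2)@(5, 5): e=[12,4,14] → █
    (3,2)@(7, 5): e=[30,-10,10] → ·
    (1,3)@(3, 7): e=[0,20,10] → █  [on edge]
    (3,3)@(7, 7): e=[36,-8,2] → ·
    (1,4)@(3, 9): e=[6,22,2] → █
    (2,4)@(5, 9): e=[24,8,-2] → ·
    (1,5)@(3, 11): e=[12,24,-6] → ·
    (0,6)@(1, 13): e=[0,40,-10] → ·  [on edge]
    (3,7)@(7, 15): e=[60,0,-30] → ·  [on edge]
  covered (5 px):
    · · · · ·
    · · █ · ·
    · · █ · ·
    · █ █ · ·
    · █ · · ·
    · · · · ·
    · · · · ·
    · · · · ·
    · · · · ·
    · · · · ·
    · · · · ·
    · · · · ·

Z-buffer (winner per pixel, '.' = empty):
  . . . . .
  . . 1 . .
  . . 1 . .
  . 1 1 . .
  . 1 0 . .
  . 0 . . .
  . 0 . . .
  . 0 . . .
  . . . . .
  . . . . .
  . . . . .
  . . . . .

Result: -1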